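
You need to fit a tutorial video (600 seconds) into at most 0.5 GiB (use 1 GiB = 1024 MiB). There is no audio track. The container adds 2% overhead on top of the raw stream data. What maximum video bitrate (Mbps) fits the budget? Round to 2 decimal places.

7.02 Mbps

Budget: 0.5 GiB = 4295.0 Mb.
Stream payload after overhead: 4295.0 / 1.02 = 4210.8 Mb.
Total bitrate budget: 4210.8 Mb / 600 s = 7.018 Mbps.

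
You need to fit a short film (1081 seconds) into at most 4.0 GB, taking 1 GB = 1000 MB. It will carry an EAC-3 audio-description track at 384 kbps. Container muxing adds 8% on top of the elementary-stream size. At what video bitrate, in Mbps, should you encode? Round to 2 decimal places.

Budget: 4.0 GB = 32000.0 Mb.
Stream payload after overhead: 32000.0 / 1.08 = 29629.6 Mb.
Total bitrate budget: 29629.6 Mb / 1081 s = 27.409 Mbps.
Audio: 384 kbps = 0.384 Mbps.
Video: 27.409 − 0.384 = 27.025 Mbps.

27.03 Mbps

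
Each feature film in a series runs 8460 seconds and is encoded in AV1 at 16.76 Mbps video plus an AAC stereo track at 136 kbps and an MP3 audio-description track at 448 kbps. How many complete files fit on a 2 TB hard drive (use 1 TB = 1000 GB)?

Audio total: 136 + 448 = 584 kbps = 0.584 Mbps.
Total bitrate: 17.344 Mbps.
Per item: 17.344 Mbps × 8460 s = 146,730 Mb = 18,341 MB.
Capacity: 2 TB = 16,000,000 Mb; 109.04 items → 109 complete.

109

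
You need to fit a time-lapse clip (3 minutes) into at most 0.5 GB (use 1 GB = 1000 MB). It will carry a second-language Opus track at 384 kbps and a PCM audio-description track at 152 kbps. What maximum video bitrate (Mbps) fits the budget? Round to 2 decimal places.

Budget: 0.5 GB = 4000.0 Mb.
3 min = 180 s
Total bitrate budget: 4000.0 Mb / 180 s = 22.222 Mbps.
Audio total: 384 + 152 = 536 kbps = 0.536 Mbps.
Video: 22.222 − 0.536 = 21.686 Mbps.

21.69 Mbps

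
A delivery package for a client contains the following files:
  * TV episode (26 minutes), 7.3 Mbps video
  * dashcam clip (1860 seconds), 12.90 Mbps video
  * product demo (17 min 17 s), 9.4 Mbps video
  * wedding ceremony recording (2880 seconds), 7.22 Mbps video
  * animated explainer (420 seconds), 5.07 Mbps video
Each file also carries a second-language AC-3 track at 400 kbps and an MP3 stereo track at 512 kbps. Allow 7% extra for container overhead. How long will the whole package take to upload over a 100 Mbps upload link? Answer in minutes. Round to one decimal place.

13.4 minutes

Audio total: 400 + 512 = 912 kbps = 0.912 Mbps.
TV episode: 8.212 Mbps × 1560 s × 1.07 = 13707.5 Mb
dashcam clip: 13.812 Mbps × 1860 s × 1.07 = 27488.6 Mb
product demo: 10.312 Mbps × 1037 s × 1.07 = 11442.1 Mb
wedding ceremony recording: 8.132 Mbps × 2880 s × 1.07 = 25059.6 Mb
animated explainer: 5.982 Mbps × 420 s × 1.07 = 2688.3 Mb
Total: 80386.1 Mb = 10048.3 MB.
At 100 Mbps: 80386.1 / 100 = 804 s ≈ 13.4 minutes.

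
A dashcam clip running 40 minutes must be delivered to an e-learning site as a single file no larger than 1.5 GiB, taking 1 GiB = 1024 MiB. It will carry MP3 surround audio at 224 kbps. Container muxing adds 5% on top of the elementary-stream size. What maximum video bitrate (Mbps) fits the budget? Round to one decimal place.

4.9 Mbps

Budget: 1.5 GiB = 12884.9 Mb.
Stream payload after overhead: 12884.9 / 1.05 = 12271.3 Mb.
40 min = 2400 s
Total bitrate budget: 12271.3 Mb / 2400 s = 5.113 Mbps.
Audio: 224 kbps = 0.224 Mbps.
Video: 5.113 − 0.224 = 4.889 Mbps.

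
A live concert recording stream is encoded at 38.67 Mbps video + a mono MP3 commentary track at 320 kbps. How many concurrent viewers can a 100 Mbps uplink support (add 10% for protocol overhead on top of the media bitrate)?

2

Audio: 320 kbps = 0.320 Mbps.
Per-viewer media rate: 38.990 Mbps.
On the wire with 10% overhead: 42.889 Mbps.
100 Mbps = 100.0 Mbps; 100.0 / 42.889 = 2.33 → 2 viewers.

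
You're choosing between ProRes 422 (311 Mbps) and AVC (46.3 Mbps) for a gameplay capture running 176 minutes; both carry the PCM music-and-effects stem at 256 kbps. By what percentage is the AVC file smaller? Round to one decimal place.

176 min = 10560 s
Audio: 256 kbps = 0.256 Mbps.
ProRes 422: 311.256 Mbps × 10560 s = 3286863.4 Mb = 382.641 GiB.
AVC: 46.556 Mbps × 10560 s = 491631.4 Mb = 57.233 GiB.
Reduction: (1 − 57.233/382.641) × 100 = 85.04%.

85.0%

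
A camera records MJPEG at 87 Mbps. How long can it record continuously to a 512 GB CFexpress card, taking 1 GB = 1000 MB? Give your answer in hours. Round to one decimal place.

13.1 hours

Capacity: 512 GB = 4,096,000 Mb.
Recording time: 4,096,000 / 87.000 = 47,080 s ≈ 13.1 hours.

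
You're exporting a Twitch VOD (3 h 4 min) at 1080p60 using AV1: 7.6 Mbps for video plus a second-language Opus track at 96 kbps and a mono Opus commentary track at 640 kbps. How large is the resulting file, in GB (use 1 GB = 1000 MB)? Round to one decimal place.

11.5 GB

3 h 4 min = 184 min = 11040 s
Audio total: 96 + 640 = 736 kbps = 0.736 Mbps.
Total bitrate: 7.6 + 0.736 = 8.336 Mbps.
Stream data: 8.336 Mbps × 11040 s = 92029.4 Mb.
92,029 Mb ÷ 8 = 11,504 MB → 11.50 GB.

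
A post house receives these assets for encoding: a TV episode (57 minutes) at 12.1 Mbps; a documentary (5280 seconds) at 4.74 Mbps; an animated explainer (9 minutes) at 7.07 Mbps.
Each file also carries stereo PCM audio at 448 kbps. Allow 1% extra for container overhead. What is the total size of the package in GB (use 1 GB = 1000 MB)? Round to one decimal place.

9.4 GB

Audio: 448 kbps = 0.448 Mbps.
TV episode: 12.548 Mbps × 3420 s × 1.01 = 43343.3 Mb
documentary: 5.188 Mbps × 5280 s × 1.01 = 27666.6 Mb
animated explainer: 7.518 Mbps × 540 s × 1.01 = 4100.3 Mb
Total: 75110.2 Mb = 9388.8 MB.
= 9.389 GB.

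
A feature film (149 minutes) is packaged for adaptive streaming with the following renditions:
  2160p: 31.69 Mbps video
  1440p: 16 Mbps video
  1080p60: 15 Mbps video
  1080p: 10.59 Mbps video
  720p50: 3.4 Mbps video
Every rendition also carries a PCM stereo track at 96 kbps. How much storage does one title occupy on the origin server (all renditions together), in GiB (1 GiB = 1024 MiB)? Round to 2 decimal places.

149 min = 8940 s
Audio: 96 kbps = 0.096 Mbps.
Sum of rendition bitrates: (31.69+0.096) + (16+0.096) + (15+0.096) + (10.59+0.096) + (3.4+0.096) = 77.160 Mbps.
× 8940 s = 689,810 Mb = 86,226 MB = 80.30 GiB.

80.30 GiB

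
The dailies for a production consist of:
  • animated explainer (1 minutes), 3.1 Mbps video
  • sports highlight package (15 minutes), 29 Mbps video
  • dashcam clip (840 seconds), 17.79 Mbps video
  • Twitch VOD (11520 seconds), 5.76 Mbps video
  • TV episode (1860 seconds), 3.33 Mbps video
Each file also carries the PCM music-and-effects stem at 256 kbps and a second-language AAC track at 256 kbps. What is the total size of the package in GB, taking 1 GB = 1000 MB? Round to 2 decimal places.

Audio total: 256 + 256 = 512 kbps = 0.512 Mbps.
animated explainer: 3.612 Mbps × 60 s = 216.7 Mb
sports highlight package: 29.512 Mbps × 900 s = 26560.8 Mb
dashcam clip: 18.302 Mbps × 840 s = 15373.7 Mb
Twitch VOD: 6.272 Mbps × 11520 s = 72253.4 Mb
TV episode: 3.842 Mbps × 1860 s = 7146.1 Mb
Total: 121550.8 Mb = 15193.8 MB.
= 15.19 GB.

15.19 GB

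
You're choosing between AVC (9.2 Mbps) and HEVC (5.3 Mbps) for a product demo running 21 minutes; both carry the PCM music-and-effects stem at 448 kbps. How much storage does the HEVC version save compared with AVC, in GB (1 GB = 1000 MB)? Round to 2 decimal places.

21 min = 1260 s
Audio: 448 kbps = 0.448 Mbps.
AVC: 9.648 Mbps × 1260 s = 12156.5 Mb = 1.520 GB.
HEVC: 5.748 Mbps × 1260 s = 7242.5 Mb = 0.905 GB.
Saving: 1.520 − 0.905 = 0.614 GB.

0.61 GB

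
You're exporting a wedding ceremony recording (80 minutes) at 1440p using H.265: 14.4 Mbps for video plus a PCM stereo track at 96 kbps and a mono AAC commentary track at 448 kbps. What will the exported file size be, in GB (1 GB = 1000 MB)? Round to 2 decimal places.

80 min = 4800 s
Audio total: 96 + 448 = 544 kbps = 0.544 Mbps.
Total bitrate: 14.4 + 0.544 = 14.944 Mbps.
Stream data: 14.944 Mbps × 4800 s = 71731.2 Mb.
71,731 Mb ÷ 8 = 8,966 MB → 8.966 GB.

8.97 GB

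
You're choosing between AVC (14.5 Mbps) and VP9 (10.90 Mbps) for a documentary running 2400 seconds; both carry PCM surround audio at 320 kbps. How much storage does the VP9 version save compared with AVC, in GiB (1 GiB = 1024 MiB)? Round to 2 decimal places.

1.01 GiB

Audio: 320 kbps = 0.320 Mbps.
AVC: 14.820 Mbps × 2400 s = 35568.0 Mb = 4.141 GiB.
VP9: 11.220 Mbps × 2400 s = 26928.0 Mb = 3.135 GiB.
Saving: 4.141 − 3.135 = 1.006 GiB.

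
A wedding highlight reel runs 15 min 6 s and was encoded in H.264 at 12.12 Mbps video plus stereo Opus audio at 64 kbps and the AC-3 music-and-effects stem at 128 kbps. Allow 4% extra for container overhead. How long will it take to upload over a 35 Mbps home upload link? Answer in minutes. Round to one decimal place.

5.5 minutes

15 min 6 s = 906 s
Audio total: 64 + 128 = 192 kbps = 0.192 Mbps.
Total bitrate: 12.312 Mbps.
File: 12.312 Mbps × 906 s = 11154.7 Mb.
With 4% container overhead: ×1.04. → 11600.9 Mb.
At 35 Mbps: 11600.9 / 35 = 331.5 s ≈ 5.52 minutes.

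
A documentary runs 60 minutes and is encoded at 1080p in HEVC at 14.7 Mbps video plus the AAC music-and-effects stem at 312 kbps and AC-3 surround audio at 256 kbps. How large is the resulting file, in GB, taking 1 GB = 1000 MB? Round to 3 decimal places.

60 min = 3600 s
Audio total: 312 + 256 = 568 kbps = 0.568 Mbps.
Total bitrate: 14.7 + 0.568 = 15.268 Mbps.
Stream data: 15.268 Mbps × 3600 s = 54964.8 Mb.
54,965 Mb ÷ 8 = 6,871 MB → 6.871 GB.

6.871 GB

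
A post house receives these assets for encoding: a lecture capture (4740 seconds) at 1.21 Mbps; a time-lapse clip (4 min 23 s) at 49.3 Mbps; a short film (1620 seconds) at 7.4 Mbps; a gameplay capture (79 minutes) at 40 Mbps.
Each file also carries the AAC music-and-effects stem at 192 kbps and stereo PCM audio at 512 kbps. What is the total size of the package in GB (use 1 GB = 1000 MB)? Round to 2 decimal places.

28.54 GB

Audio total: 192 + 512 = 704 kbps = 0.704 Mbps.
lecture capture: 1.914 Mbps × 4740 s = 9072.4 Mb
time-lapse clip: 50.004 Mbps × 263 s = 13151.1 Mb
short film: 8.104 Mbps × 1620 s = 13128.5 Mb
gameplay capture: 40.704 Mbps × 4740 s = 192937.0 Mb
Total: 228288.9 Mb = 28536.1 MB.
= 28.54 GB.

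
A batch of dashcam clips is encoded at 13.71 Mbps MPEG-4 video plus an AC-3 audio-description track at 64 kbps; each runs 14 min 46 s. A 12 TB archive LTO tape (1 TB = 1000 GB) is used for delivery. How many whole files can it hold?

7866

14 min 46 s = 886 s
Audio: 64 kbps = 0.064 Mbps.
Total bitrate: 13.774 Mbps.
Per item: 13.774 Mbps × 886 s = 12,204 Mb = 1,525 MB.
Capacity: 12 TB = 96,000,000 Mb; 7866.43 items → 7866 complete.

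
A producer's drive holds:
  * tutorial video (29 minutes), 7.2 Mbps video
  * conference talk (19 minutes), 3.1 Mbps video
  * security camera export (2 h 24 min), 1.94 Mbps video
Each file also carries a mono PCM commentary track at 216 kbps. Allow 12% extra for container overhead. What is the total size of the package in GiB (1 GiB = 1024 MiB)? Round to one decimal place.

Audio: 216 kbps = 0.216 Mbps.
tutorial video: 7.416 Mbps × 1740 s × 1.12 = 14452.3 Mb
conference talk: 3.316 Mbps × 1140 s × 1.12 = 4233.9 Mb
security camera export: 2.156 Mbps × 8640 s × 1.12 = 20863.2 Mb
Total: 39549.4 Mb = 4943.7 MB.
= 4.604 GiB.

4.6 GiB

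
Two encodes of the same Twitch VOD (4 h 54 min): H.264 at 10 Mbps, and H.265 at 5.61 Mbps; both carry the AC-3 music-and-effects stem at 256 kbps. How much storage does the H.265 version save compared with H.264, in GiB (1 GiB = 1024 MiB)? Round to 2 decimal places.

4 h 54 min = 294 min = 17640 s
Audio: 256 kbps = 0.256 Mbps.
H.264: 10.256 Mbps × 17640 s = 180915.8 Mb = 21.061 GiB.
H.265: 5.866 Mbps × 17640 s = 103476.2 Mb = 12.046 GiB.
Saving: 21.061 − 12.046 = 9.015 GiB.

9.02 GiB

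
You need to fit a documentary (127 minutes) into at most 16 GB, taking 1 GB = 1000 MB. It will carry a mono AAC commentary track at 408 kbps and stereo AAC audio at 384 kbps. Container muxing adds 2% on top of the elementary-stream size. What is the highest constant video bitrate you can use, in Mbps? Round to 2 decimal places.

15.68 Mbps

Budget: 16 GB = 128000.0 Mb.
Stream payload after overhead: 128000.0 / 1.02 = 125490.2 Mb.
127 min = 7620 s
Total bitrate budget: 125490.2 Mb / 7620 s = 16.469 Mbps.
Audio total: 408 + 384 = 792 kbps = 0.792 Mbps.
Video: 16.469 − 0.792 = 15.677 Mbps.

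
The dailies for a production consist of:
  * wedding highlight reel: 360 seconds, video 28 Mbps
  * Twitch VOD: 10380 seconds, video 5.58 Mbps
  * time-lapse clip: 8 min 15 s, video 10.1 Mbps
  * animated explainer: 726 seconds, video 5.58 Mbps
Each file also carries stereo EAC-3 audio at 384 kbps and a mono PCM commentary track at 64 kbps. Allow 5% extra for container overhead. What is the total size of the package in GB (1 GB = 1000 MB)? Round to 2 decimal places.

Audio total: 384 + 64 = 448 kbps = 0.448 Mbps.
wedding highlight reel: 28.448 Mbps × 360 s × 1.05 = 10753.3 Mb
Twitch VOD: 6.028 Mbps × 10380 s × 1.05 = 65699.2 Mb
time-lapse clip: 10.548 Mbps × 495 s × 1.05 = 5482.3 Mb
animated explainer: 6.028 Mbps × 726 s × 1.05 = 4595.1 Mb
Total: 86530.0 Mb = 10816.2 MB.
= 10.82 GB.

10.82 GB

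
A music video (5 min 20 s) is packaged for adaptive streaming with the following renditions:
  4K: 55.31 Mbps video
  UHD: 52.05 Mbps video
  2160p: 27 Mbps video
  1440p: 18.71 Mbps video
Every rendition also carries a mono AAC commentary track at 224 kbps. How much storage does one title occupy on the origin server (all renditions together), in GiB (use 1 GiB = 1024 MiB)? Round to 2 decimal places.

5 min 20 s = 320 s
Audio: 224 kbps = 0.224 Mbps.
Sum of rendition bitrates: (55.31+0.224) + (52.05+0.224) + (27+0.224) + (18.71+0.224) = 153.966 Mbps.
× 320 s = 49,269 Mb = 6,159 MB = 5.736 GiB.

5.74 GiB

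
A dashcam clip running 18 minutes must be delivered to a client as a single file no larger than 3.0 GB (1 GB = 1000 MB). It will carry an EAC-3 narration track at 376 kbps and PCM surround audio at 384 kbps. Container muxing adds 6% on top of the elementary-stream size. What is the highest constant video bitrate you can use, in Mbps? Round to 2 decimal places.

Budget: 3.0 GB = 24000.0 Mb.
Stream payload after overhead: 24000.0 / 1.06 = 22641.5 Mb.
18 min = 1080 s
Total bitrate budget: 22641.5 Mb / 1080 s = 20.964 Mbps.
Audio total: 376 + 384 = 760 kbps = 0.760 Mbps.
Video: 20.964 − 0.760 = 20.204 Mbps.

20.20 Mbps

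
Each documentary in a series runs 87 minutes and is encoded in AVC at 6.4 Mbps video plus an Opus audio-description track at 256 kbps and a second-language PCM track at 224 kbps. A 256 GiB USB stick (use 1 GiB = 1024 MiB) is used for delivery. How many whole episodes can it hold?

87 min = 5220 s
Audio total: 256 + 224 = 480 kbps = 0.480 Mbps.
Total bitrate: 6.880 Mbps.
Per item: 6.880 Mbps × 5220 s = 35,914 Mb = 4,489 MB.
Capacity: 256 GiB = 2,199,023 Mb; 61.23 items → 61 complete.

61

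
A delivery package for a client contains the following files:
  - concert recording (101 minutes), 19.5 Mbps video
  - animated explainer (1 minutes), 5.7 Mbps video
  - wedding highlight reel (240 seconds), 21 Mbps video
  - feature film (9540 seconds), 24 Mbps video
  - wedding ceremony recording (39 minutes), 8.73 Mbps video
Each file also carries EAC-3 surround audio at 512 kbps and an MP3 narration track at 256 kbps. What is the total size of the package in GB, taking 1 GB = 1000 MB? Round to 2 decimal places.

48.37 GB

Audio total: 512 + 256 = 768 kbps = 0.768 Mbps.
concert recording: 20.268 Mbps × 6060 s = 122824.1 Mb
animated explainer: 6.468 Mbps × 60 s = 388.1 Mb
wedding highlight reel: 21.768 Mbps × 240 s = 5224.3 Mb
feature film: 24.768 Mbps × 9540 s = 236286.7 Mb
wedding ceremony recording: 9.498 Mbps × 2340 s = 22225.3 Mb
Total: 386948.5 Mb = 48368.6 MB.
= 48.37 GB.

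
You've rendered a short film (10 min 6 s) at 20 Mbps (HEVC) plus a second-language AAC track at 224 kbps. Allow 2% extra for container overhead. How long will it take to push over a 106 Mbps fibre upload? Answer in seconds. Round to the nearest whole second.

10 min 6 s = 606 s
Audio: 224 kbps = 0.224 Mbps.
Total bitrate: 20.224 Mbps.
File: 20.224 Mbps × 606 s = 12255.7 Mb.
With 2% container overhead: ×1.02. → 12500.9 Mb.
At 106 Mbps: 12500.9 / 106 = 117.9 s ≈ 118 seconds.

118 seconds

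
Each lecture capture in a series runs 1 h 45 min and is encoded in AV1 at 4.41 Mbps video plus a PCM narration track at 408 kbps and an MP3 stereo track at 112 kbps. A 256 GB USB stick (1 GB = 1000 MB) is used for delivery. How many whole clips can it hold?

1 h 45 min = 105 min = 6300 s
Audio total: 408 + 112 = 520 kbps = 0.520 Mbps.
Total bitrate: 4.930 Mbps.
Per item: 4.930 Mbps × 6300 s = 31,059 Mb = 3,882 MB.
Capacity: 256 GB = 2,048,000 Mb; 65.94 items → 65 complete.

65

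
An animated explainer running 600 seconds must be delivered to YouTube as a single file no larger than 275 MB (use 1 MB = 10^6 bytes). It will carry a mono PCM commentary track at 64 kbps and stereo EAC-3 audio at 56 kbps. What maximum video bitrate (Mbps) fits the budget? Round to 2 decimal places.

3.55 Mbps

Budget: 275 MB = 2200.0 Mb.
Total bitrate budget: 2200.0 Mb / 600 s = 3.667 Mbps.
Audio total: 64 + 56 = 120 kbps = 0.120 Mbps.
Video: 3.667 − 0.120 = 3.547 Mbps.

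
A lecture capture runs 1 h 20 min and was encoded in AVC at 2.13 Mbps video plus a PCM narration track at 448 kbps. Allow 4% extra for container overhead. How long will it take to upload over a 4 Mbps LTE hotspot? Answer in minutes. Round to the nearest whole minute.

1 h 20 min = 80 min = 4800 s
Audio: 448 kbps = 0.448 Mbps.
Total bitrate: 2.578 Mbps.
File: 2.578 Mbps × 4800 s = 12374.4 Mb.
With 4% container overhead: ×1.04. → 12869.4 Mb.
At 4 Mbps: 12869.4 / 4 = 3217.3 s ≈ 53.6 minutes.

54 minutes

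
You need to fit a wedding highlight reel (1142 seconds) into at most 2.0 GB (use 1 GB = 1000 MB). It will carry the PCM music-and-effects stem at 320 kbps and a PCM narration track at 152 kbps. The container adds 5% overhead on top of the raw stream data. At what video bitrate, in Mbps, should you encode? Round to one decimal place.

12.9 Mbps

Budget: 2.0 GB = 16000.0 Mb.
Stream payload after overhead: 16000.0 / 1.05 = 15238.1 Mb.
Total bitrate budget: 15238.1 Mb / 1142 s = 13.343 Mbps.
Audio total: 320 + 152 = 472 kbps = 0.472 Mbps.
Video: 13.343 − 0.472 = 12.871 Mbps.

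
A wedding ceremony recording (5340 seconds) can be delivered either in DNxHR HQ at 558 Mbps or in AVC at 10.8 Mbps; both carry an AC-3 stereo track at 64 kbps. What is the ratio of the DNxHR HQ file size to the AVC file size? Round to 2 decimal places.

Audio: 64 kbps = 0.064 Mbps.
DNxHR HQ: 558.064 Mbps × 5340 s = 2980061.8 Mb = 372.508 GB.
AVC: 10.864 Mbps × 5340 s = 58013.8 Mb = 7.252 GB.
Ratio: 372.508 / 7.252 = 51.368.

51.37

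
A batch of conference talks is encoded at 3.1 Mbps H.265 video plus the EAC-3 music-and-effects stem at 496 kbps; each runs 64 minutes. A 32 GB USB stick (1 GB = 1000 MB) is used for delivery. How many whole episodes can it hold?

18

64 min = 3840 s
Audio: 496 kbps = 0.496 Mbps.
Total bitrate: 3.596 Mbps.
Per item: 3.596 Mbps × 3840 s = 13,809 Mb = 1,726 MB.
Capacity: 32 GB = 256,000 Mb; 18.54 items → 18 complete.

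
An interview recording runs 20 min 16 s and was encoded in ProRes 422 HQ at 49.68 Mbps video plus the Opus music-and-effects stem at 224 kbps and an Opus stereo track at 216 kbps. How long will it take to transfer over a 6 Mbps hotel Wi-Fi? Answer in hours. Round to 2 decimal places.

2.82 hours

20 min 16 s = 1216 s
Audio total: 224 + 216 = 440 kbps = 0.440 Mbps.
Total bitrate: 50.120 Mbps.
File: 50.120 Mbps × 1216 s = 60945.9 Mb.
At 6 Mbps: 60945.9 / 6 = 10157.7 s ≈ 2.82 hours.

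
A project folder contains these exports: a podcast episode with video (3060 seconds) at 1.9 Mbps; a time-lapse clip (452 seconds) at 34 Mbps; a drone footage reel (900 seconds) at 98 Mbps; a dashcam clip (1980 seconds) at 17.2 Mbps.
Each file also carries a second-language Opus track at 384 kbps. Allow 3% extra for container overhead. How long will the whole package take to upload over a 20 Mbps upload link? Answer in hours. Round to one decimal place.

Audio: 384 kbps = 0.384 Mbps.
podcast episode with video: 2.284 Mbps × 3060 s × 1.03 = 7198.7 Mb
time-lapse clip: 34.384 Mbps × 452 s × 1.03 = 16007.8 Mb
drone footage reel: 98.384 Mbps × 900 s × 1.03 = 91202.0 Mb
dashcam clip: 17.584 Mbps × 1980 s × 1.03 = 35860.8 Mb
Total: 150269.3 Mb = 18783.7 MB.
At 20 Mbps: 150269.3 / 20 = 7513 s ≈ 2.09 hours.

2.1 hours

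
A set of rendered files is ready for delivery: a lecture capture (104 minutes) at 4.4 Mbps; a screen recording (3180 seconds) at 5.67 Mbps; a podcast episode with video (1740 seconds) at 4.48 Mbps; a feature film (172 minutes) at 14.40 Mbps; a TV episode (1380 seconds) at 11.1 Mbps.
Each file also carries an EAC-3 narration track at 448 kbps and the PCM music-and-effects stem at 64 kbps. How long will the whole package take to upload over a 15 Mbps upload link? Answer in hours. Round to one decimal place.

Audio total: 448 + 64 = 512 kbps = 0.512 Mbps.
lecture capture: 4.912 Mbps × 6240 s = 30650.9 Mb
screen recording: 6.182 Mbps × 3180 s = 19658.8 Mb
podcast episode with video: 4.992 Mbps × 1740 s = 8686.1 Mb
feature film: 14.912 Mbps × 10320 s = 153891.8 Mb
TV episode: 11.612 Mbps × 1380 s = 16024.6 Mb
Total: 228912.1 Mb = 28614.0 MB.
At 15 Mbps: 228912.1 / 15 = 15261 s ≈ 4.24 hours.

4.2 hours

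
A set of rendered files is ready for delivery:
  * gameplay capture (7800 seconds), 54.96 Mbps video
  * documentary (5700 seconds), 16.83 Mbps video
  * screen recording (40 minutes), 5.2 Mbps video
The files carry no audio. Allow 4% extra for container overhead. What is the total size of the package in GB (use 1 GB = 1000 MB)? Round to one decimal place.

69.8 GB

gameplay capture: 54.960 Mbps × 7800 s × 1.04 = 445835.5 Mb
documentary: 16.830 Mbps × 5700 s × 1.04 = 99768.2 Mb
screen recording: 5.200 Mbps × 2400 s × 1.04 = 12979.2 Mb
Total: 558583.0 Mb = 69822.9 MB.
= 69.82 GB.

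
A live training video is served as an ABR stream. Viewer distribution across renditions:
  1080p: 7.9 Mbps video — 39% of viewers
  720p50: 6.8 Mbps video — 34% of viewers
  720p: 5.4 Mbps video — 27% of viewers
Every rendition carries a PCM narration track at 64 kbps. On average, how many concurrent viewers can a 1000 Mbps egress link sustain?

144

Audio: 64 kbps = 0.064 Mbps.
Average per-viewer bitrate: 0.39×7.964 + 0.34×6.864 + 0.27×5.464 = 6.915 Mbps.
1000 Mbps = 1,000 Mbps; 1,000 / 6.915 = 144.61 → 144.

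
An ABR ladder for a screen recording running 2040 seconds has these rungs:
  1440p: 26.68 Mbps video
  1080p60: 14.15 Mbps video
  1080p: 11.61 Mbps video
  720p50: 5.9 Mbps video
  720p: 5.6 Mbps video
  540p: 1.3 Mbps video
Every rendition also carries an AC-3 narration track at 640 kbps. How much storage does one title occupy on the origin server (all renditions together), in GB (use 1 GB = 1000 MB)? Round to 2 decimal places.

Audio: 640 kbps = 0.640 Mbps.
Sum of rendition bitrates: (26.68+0.640) + (14.15+0.640) + (11.61+0.640) + (5.9+0.640) + (5.6+0.640) + (1.3+0.640) = 69.080 Mbps.
× 2040 s = 140,923 Mb = 17,615 MB = 17.62 GB.

17.62 GB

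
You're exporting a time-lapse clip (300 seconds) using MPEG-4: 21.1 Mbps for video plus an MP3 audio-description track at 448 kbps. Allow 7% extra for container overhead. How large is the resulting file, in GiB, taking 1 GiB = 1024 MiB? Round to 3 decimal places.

Audio: 448 kbps = 0.448 Mbps.
Total bitrate: 21.1 + 0.448 = 21.548 Mbps.
Stream data: 21.548 Mbps × 300 s = 6464.4 Mb.
With 7% container overhead: ×1.07.
6,917 Mb = 864,613,500 bytes ÷ 1,073,741,824 = 0.8052 GiB.

0.805 GiB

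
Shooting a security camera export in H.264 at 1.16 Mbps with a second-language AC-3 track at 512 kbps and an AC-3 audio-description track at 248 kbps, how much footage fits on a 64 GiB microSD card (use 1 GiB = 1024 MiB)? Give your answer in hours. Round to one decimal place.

Audio total: 512 + 248 = 760 kbps = 0.760 Mbps.
Total bitrate: 1.16 + 0.760 = 1.920 Mbps.
Capacity: 64 GiB = 549,756 Mb.
Recording time: 549,756 / 1.920 = 286,331 s ≈ 79.5 hours.

79.5 hours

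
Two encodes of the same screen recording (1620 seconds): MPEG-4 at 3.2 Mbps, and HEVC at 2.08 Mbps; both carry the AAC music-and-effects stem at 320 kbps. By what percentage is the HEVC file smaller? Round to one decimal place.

Audio: 320 kbps = 0.320 Mbps.
MPEG-4: 3.520 Mbps × 1620 s = 5702.4 Mb = 0.713 GB.
HEVC: 2.400 Mbps × 1620 s = 3888.0 Mb = 0.486 GB.
Reduction: (1 − 0.486/0.713) × 100 = 31.82%.

31.8%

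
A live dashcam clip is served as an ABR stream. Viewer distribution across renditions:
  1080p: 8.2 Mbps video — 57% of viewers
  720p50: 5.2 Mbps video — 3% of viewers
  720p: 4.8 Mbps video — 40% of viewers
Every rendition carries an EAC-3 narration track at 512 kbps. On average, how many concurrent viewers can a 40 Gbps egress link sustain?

5508

Audio: 512 kbps = 0.512 Mbps.
Average per-viewer bitrate: 0.57×8.712 + 0.03×5.712 + 0.40×5.312 = 7.262 Mbps.
40 Gbps = 40,000 Mbps; 40,000 / 7.262 = 5508.12 → 5508.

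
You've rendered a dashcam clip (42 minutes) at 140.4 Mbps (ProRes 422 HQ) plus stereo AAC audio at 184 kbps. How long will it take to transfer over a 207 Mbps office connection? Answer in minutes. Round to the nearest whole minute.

42 min = 2520 s
Audio: 184 kbps = 0.184 Mbps.
Total bitrate: 140.584 Mbps.
File: 140.584 Mbps × 2520 s = 354271.7 Mb.
At 207 Mbps: 354271.7 / 207 = 1711.5 s ≈ 28.5 minutes.

29 minutes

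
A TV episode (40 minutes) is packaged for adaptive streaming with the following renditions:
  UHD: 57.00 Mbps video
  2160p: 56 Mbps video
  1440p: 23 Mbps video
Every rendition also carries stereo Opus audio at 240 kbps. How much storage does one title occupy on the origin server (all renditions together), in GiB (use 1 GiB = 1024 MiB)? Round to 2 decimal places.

40 min = 2400 s
Audio: 240 kbps = 0.240 Mbps.
Sum of rendition bitrates: (57.00+0.240) + (56+0.240) + (23+0.240) = 136.720 Mbps.
× 2400 s = 328,128 Mb = 41,016 MB = 38.20 GiB.

38.20 GiB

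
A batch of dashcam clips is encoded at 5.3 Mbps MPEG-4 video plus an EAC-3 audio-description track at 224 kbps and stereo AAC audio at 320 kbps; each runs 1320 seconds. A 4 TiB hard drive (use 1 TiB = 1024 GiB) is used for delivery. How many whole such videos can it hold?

4561

Audio total: 224 + 320 = 544 kbps = 0.544 Mbps.
Total bitrate: 5.844 Mbps.
Per item: 5.844 Mbps × 1320 s = 7,714 Mb = 964.3 MB.
Capacity: 4 TiB = 35,184,372 Mb; 4561.06 items → 4561 complete.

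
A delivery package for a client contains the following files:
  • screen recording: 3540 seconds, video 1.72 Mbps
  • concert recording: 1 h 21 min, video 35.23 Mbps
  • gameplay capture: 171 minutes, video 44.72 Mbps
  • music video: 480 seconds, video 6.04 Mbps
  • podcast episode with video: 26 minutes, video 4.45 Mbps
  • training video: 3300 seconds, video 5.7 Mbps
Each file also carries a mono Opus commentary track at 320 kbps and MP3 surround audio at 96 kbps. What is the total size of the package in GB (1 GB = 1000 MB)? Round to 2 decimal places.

84.35 GB

Audio total: 320 + 96 = 416 kbps = 0.416 Mbps.
screen recording: 2.136 Mbps × 3540 s = 7561.4 Mb
concert recording: 35.646 Mbps × 4860 s = 173239.6 Mb
gameplay capture: 45.136 Mbps × 10260 s = 463095.4 Mb
music video: 6.456 Mbps × 480 s = 3098.9 Mb
podcast episode with video: 4.866 Mbps × 1560 s = 7591.0 Mb
training video: 6.116 Mbps × 3300 s = 20182.8 Mb
Total: 674769.0 Mb = 84346.1 MB.
= 84.35 GB.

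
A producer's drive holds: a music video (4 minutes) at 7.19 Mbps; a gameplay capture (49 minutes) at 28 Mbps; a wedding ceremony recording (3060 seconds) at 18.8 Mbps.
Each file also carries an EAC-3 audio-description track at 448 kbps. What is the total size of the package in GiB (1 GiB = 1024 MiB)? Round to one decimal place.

16.8 GiB

Audio: 448 kbps = 0.448 Mbps.
music video: 7.638 Mbps × 240 s = 1833.1 Mb
gameplay capture: 28.448 Mbps × 2940 s = 83637.1 Mb
wedding ceremony recording: 19.248 Mbps × 3060 s = 58898.9 Mb
Total: 144369.1 Mb = 18046.1 MB.
= 16.81 GiB.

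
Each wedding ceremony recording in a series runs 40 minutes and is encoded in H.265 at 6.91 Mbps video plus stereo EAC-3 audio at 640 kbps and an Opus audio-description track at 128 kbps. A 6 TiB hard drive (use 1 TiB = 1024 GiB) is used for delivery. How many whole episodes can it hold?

2864

40 min = 2400 s
Audio total: 640 + 128 = 768 kbps = 0.768 Mbps.
Total bitrate: 7.678 Mbps.
Per item: 7.678 Mbps × 2400 s = 18,427 Mb = 2,303 MB.
Capacity: 6 TiB = 52,776,558 Mb; 2864.06 items → 2864 complete.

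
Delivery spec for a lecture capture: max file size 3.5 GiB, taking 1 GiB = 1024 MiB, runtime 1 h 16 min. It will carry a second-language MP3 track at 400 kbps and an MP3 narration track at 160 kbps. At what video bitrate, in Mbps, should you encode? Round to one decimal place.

Budget: 3.5 GiB = 30064.8 Mb.
1 h 16 min = 76 min = 4560 s
Total bitrate budget: 30064.8 Mb / 4560 s = 6.593 Mbps.
Audio total: 400 + 160 = 560 kbps = 0.560 Mbps.
Video: 6.593 − 0.560 = 6.033 Mbps.

6.0 Mbps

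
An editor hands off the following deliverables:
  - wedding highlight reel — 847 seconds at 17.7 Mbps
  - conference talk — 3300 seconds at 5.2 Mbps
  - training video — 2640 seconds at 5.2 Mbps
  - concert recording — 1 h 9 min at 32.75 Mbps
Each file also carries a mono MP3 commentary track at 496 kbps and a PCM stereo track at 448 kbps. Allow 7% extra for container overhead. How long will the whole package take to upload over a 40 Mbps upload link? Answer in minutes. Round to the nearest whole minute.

Audio total: 496 + 448 = 944 kbps = 0.944 Mbps.
wedding highlight reel: 18.644 Mbps × 847 s × 1.07 = 16896.9 Mb
conference talk: 6.144 Mbps × 3300 s × 1.07 = 21694.5 Mb
training video: 6.144 Mbps × 2640 s × 1.07 = 17355.6 Mb
concert recording: 33.694 Mbps × 4140 s × 1.07 = 149257.7 Mb
Total: 205204.6 Mb = 25650.6 MB.
At 40 Mbps: 205204.6 / 40 = 5130 s ≈ 85.5 minutes.

86 minutes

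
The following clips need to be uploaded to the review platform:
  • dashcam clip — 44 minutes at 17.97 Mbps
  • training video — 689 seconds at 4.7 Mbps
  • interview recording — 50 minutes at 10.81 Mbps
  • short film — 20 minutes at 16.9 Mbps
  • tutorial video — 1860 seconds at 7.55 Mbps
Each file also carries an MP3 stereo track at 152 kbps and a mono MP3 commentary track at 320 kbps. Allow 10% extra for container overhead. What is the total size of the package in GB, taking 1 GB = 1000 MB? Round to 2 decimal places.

Audio total: 152 + 320 = 472 kbps = 0.472 Mbps.
dashcam clip: 18.442 Mbps × 2640 s × 1.10 = 53555.6 Mb
training video: 5.172 Mbps × 689 s × 1.10 = 3919.9 Mb
interview recording: 11.282 Mbps × 3000 s × 1.10 = 37230.6 Mb
short film: 17.372 Mbps × 1200 s × 1.10 = 22931.0 Mb
tutorial video: 8.022 Mbps × 1860 s × 1.10 = 16413.0 Mb
Total: 134050.1 Mb = 16756.3 MB.
= 16.76 GB.

16.76 GB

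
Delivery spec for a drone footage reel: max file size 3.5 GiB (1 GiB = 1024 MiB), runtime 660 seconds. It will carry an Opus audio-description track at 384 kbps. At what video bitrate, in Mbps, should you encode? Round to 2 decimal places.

Budget: 3.5 GiB = 30064.8 Mb.
Total bitrate budget: 30064.8 Mb / 660 s = 45.553 Mbps.
Audio: 384 kbps = 0.384 Mbps.
Video: 45.553 − 0.384 = 45.169 Mbps.

45.17 Mbps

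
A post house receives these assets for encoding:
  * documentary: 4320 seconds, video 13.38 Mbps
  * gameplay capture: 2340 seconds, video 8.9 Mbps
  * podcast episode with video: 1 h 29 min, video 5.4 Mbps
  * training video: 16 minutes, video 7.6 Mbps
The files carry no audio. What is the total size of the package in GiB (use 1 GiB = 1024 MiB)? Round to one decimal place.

13.4 GiB

documentary: 13.380 Mbps × 4320 s = 57801.6 Mb
gameplay capture: 8.900 Mbps × 2340 s = 20826.0 Mb
podcast episode with video: 5.400 Mbps × 5340 s = 28836.0 Mb
training video: 7.600 Mbps × 960 s = 7296.0 Mb
Total: 114759.6 Mb = 14345.0 MB.
= 13.36 GiB.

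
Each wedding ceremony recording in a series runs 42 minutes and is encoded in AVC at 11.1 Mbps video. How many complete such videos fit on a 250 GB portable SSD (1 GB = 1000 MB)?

71

42 min = 2520 s
Per item: 11.100 Mbps × 2520 s = 27,972 Mb = 3,496 MB.
Capacity: 250 GB = 2,000,000 Mb; 71.50 items → 71 complete.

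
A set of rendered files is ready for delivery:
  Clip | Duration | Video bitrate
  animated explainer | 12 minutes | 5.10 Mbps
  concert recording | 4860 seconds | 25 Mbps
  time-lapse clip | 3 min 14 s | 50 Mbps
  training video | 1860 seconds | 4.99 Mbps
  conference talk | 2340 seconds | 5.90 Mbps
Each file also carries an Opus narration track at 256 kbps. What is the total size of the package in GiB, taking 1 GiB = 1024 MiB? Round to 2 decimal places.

Audio: 256 kbps = 0.256 Mbps.
animated explainer: 5.356 Mbps × 720 s = 3856.3 Mb
concert recording: 25.256 Mbps × 4860 s = 122744.2 Mb
time-lapse clip: 50.256 Mbps × 194 s = 9749.7 Mb
training video: 5.246 Mbps × 1860 s = 9757.6 Mb
conference talk: 6.156 Mbps × 2340 s = 14405.0 Mb
Total: 160512.7 Mb = 20064.1 MB.
= 18.69 GiB.

18.69 GiB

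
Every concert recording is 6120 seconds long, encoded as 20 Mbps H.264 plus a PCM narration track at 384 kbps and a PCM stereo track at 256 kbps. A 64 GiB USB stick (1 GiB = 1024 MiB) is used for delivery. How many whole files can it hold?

Audio total: 384 + 256 = 640 kbps = 0.640 Mbps.
Total bitrate: 20.640 Mbps.
Per item: 20.640 Mbps × 6120 s = 126,317 Mb = 15,790 MB.
Capacity: 64 GiB = 549,756 Mb; 4.35 items → 4 complete.

4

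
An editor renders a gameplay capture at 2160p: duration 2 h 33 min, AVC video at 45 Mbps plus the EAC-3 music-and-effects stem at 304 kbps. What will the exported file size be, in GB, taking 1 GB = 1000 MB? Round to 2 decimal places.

51.99 GB

2 h 33 min = 153 min = 9180 s
Audio: 304 kbps = 0.304 Mbps.
Total bitrate: 45 + 0.304 = 45.304 Mbps.
Stream data: 45.304 Mbps × 9180 s = 415890.7 Mb.
415,891 Mb ÷ 8 = 51,986 MB → 51.99 GB.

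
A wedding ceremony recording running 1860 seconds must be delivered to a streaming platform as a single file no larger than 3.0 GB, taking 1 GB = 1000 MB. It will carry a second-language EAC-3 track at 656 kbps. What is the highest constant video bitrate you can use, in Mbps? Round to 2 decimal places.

12.25 Mbps

Budget: 3.0 GB = 24000.0 Mb.
Total bitrate budget: 24000.0 Mb / 1860 s = 12.903 Mbps.
Audio: 656 kbps = 0.656 Mbps.
Video: 12.903 − 0.656 = 12.247 Mbps.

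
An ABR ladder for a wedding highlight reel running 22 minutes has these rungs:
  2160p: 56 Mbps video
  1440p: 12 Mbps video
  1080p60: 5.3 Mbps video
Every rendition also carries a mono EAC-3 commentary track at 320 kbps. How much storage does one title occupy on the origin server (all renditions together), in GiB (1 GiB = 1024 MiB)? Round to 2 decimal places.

11.41 GiB

22 min = 1320 s
Audio: 320 kbps = 0.320 Mbps.
Sum of rendition bitrates: (56+0.320) + (12+0.320) + (5.3+0.320) = 74.260 Mbps.
× 1320 s = 98,023 Mb = 12,253 MB = 11.41 GiB.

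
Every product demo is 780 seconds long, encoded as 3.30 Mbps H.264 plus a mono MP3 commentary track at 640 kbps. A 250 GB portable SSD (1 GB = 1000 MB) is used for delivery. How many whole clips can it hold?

Audio: 640 kbps = 0.640 Mbps.
Total bitrate: 3.940 Mbps.
Per item: 3.940 Mbps × 780 s = 3,073 Mb = 384.1 MB.
Capacity: 250 GB = 2,000,000 Mb; 650.79 items → 650 complete.

650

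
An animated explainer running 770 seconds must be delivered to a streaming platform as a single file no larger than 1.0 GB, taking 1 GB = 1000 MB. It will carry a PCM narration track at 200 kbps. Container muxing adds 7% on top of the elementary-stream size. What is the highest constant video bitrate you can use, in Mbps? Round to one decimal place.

9.5 Mbps

Budget: 1.0 GB = 8000.0 Mb.
Stream payload after overhead: 8000.0 / 1.07 = 7476.6 Mb.
Total bitrate budget: 7476.6 Mb / 770 s = 9.710 Mbps.
Audio: 200 kbps = 0.200 Mbps.
Video: 9.710 − 0.200 = 9.510 Mbps.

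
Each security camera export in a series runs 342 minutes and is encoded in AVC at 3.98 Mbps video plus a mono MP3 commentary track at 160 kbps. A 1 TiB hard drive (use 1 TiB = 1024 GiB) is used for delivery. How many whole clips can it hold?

103

342 min = 20520 s
Audio: 160 kbps = 0.160 Mbps.
Total bitrate: 4.140 Mbps.
Per item: 4.140 Mbps × 20520 s = 84,953 Mb = 10,619 MB.
Capacity: 1 TiB = 8,796,093 Mb; 103.54 items → 103 complete.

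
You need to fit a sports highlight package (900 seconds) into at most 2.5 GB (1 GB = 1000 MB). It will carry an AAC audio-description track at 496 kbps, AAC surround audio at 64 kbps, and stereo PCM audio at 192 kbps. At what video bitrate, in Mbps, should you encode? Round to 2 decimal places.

21.47 Mbps

Budget: 2.5 GB = 20000.0 Mb.
Total bitrate budget: 20000.0 Mb / 900 s = 22.222 Mbps.
Audio total: 496 + 64 + 192 = 752 kbps = 0.752 Mbps.
Video: 22.222 − 0.752 = 21.470 Mbps.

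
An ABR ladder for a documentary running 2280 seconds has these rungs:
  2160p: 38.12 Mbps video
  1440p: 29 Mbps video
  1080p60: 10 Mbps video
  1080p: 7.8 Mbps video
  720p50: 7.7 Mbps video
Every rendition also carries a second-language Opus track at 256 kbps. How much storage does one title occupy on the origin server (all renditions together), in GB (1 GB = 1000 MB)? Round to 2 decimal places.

26.76 GB

Audio: 256 kbps = 0.256 Mbps.
Sum of rendition bitrates: (38.12+0.256) + (29+0.256) + (10+0.256) + (7.8+0.256) + (7.7+0.256) = 93.900 Mbps.
× 2280 s = 214,092 Mb = 26,762 MB = 26.76 GB.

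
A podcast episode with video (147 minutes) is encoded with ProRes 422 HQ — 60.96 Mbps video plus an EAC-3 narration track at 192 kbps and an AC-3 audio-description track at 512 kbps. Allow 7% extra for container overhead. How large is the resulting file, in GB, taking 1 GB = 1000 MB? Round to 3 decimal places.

72.743 GB

147 min = 8820 s
Audio total: 192 + 512 = 704 kbps = 0.704 Mbps.
Total bitrate: 60.96 + 0.704 = 61.664 Mbps.
Stream data: 61.664 Mbps × 8820 s = 543876.5 Mb.
With 7% container overhead: ×1.07.
581,948 Mb ÷ 8 = 72,743 MB → 72.74 GB.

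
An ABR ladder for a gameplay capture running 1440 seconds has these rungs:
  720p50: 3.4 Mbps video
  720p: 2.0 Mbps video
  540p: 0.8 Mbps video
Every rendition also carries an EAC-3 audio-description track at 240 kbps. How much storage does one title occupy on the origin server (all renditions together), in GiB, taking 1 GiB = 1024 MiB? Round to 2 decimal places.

1.16 GiB

Audio: 240 kbps = 0.240 Mbps.
Sum of rendition bitrates: (3.4+0.240) + (2.0+0.240) + (0.8+0.240) = 6.920 Mbps.
× 1440 s = 9,965 Mb = 1,246 MB = 1.160 GiB.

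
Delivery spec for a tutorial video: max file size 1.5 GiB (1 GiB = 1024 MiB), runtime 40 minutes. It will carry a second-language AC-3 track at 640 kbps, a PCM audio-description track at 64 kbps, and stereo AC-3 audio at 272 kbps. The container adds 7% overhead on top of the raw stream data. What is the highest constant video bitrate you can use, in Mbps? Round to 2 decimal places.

4.04 Mbps

Budget: 1.5 GiB = 12884.9 Mb.
Stream payload after overhead: 12884.9 / 1.07 = 12042.0 Mb.
40 min = 2400 s
Total bitrate budget: 12042.0 Mb / 2400 s = 5.017 Mbps.
Audio total: 640 + 64 + 272 = 976 kbps = 0.976 Mbps.
Video: 5.017 − 0.976 = 4.041 Mbps.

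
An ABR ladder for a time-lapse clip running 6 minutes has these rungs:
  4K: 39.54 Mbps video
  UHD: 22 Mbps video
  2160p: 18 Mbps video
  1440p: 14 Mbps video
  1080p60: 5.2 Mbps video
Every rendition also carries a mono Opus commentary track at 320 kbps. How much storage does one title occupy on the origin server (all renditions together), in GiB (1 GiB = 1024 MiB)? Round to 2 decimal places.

6 min = 360 s
Audio: 320 kbps = 0.320 Mbps.
Sum of rendition bitrates: (39.54+0.320) + (22+0.320) + (18+0.320) + (14+0.320) + (5.2+0.320) = 100.340 Mbps.
× 360 s = 36,122 Mb = 4,515 MB = 4.205 GiB.

4.21 GiB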